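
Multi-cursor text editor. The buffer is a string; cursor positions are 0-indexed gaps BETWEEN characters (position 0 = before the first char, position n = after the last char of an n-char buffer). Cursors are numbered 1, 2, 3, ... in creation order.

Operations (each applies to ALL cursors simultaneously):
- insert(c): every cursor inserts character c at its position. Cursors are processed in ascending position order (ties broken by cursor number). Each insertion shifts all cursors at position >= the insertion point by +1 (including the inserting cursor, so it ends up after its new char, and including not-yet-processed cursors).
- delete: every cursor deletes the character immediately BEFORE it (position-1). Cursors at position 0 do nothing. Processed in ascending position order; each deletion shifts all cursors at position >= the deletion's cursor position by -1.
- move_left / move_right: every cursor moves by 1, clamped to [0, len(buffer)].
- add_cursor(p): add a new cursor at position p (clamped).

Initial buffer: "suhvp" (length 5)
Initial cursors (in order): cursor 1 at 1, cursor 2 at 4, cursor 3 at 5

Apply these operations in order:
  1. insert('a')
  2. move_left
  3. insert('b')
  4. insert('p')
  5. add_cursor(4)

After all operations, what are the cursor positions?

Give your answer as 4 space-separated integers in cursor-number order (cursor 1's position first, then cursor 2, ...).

Answer: 3 9 13 4

Derivation:
After op 1 (insert('a')): buffer="sauhvapa" (len 8), cursors c1@2 c2@6 c3@8, authorship .1...2.3
After op 2 (move_left): buffer="sauhvapa" (len 8), cursors c1@1 c2@5 c3@7, authorship .1...2.3
After op 3 (insert('b')): buffer="sbauhvbapba" (len 11), cursors c1@2 c2@7 c3@10, authorship .11...22.33
After op 4 (insert('p')): buffer="sbpauhvbpapbpa" (len 14), cursors c1@3 c2@9 c3@13, authorship .111...222.333
After op 5 (add_cursor(4)): buffer="sbpauhvbpapbpa" (len 14), cursors c1@3 c4@4 c2@9 c3@13, authorship .111...222.333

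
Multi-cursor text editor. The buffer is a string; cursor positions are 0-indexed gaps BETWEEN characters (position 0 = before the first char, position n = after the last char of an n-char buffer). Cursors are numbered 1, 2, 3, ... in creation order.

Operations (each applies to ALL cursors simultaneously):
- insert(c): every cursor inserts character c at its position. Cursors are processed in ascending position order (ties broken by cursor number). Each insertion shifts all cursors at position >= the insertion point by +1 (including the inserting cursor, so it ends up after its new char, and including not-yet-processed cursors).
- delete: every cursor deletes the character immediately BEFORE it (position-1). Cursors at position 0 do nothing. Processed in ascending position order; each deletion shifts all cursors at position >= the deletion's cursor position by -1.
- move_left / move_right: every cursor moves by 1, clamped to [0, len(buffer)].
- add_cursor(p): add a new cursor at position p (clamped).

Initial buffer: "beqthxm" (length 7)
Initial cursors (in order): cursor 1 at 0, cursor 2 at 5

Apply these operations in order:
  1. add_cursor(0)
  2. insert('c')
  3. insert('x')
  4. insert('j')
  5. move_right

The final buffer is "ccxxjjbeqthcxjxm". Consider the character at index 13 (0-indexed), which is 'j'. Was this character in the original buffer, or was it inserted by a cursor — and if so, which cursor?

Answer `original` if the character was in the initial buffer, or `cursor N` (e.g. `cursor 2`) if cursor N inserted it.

Answer: cursor 2

Derivation:
After op 1 (add_cursor(0)): buffer="beqthxm" (len 7), cursors c1@0 c3@0 c2@5, authorship .......
After op 2 (insert('c')): buffer="ccbeqthcxm" (len 10), cursors c1@2 c3@2 c2@8, authorship 13.....2..
After op 3 (insert('x')): buffer="ccxxbeqthcxxm" (len 13), cursors c1@4 c3@4 c2@11, authorship 1313.....22..
After op 4 (insert('j')): buffer="ccxxjjbeqthcxjxm" (len 16), cursors c1@6 c3@6 c2@14, authorship 131313.....222..
After op 5 (move_right): buffer="ccxxjjbeqthcxjxm" (len 16), cursors c1@7 c3@7 c2@15, authorship 131313.....222..
Authorship (.=original, N=cursor N): 1 3 1 3 1 3 . . . . . 2 2 2 . .
Index 13: author = 2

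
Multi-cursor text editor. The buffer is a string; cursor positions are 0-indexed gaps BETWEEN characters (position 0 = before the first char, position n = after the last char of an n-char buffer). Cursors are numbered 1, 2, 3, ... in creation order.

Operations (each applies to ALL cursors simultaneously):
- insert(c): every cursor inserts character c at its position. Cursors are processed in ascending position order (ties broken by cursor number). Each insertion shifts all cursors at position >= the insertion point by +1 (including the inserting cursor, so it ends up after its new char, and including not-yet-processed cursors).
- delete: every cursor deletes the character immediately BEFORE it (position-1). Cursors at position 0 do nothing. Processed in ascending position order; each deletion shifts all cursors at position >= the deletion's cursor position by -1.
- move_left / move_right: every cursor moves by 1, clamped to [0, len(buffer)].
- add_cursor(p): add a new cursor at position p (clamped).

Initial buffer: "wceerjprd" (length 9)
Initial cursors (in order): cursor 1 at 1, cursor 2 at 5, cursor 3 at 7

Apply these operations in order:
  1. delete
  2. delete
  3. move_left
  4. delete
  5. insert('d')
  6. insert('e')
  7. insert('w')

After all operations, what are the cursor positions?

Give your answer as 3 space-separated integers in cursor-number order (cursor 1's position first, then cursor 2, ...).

Answer: 9 9 9

Derivation:
After op 1 (delete): buffer="ceejrd" (len 6), cursors c1@0 c2@3 c3@4, authorship ......
After op 2 (delete): buffer="cerd" (len 4), cursors c1@0 c2@2 c3@2, authorship ....
After op 3 (move_left): buffer="cerd" (len 4), cursors c1@0 c2@1 c3@1, authorship ....
After op 4 (delete): buffer="erd" (len 3), cursors c1@0 c2@0 c3@0, authorship ...
After op 5 (insert('d')): buffer="ddderd" (len 6), cursors c1@3 c2@3 c3@3, authorship 123...
After op 6 (insert('e')): buffer="dddeeeerd" (len 9), cursors c1@6 c2@6 c3@6, authorship 123123...
After op 7 (insert('w')): buffer="dddeeewwwerd" (len 12), cursors c1@9 c2@9 c3@9, authorship 123123123...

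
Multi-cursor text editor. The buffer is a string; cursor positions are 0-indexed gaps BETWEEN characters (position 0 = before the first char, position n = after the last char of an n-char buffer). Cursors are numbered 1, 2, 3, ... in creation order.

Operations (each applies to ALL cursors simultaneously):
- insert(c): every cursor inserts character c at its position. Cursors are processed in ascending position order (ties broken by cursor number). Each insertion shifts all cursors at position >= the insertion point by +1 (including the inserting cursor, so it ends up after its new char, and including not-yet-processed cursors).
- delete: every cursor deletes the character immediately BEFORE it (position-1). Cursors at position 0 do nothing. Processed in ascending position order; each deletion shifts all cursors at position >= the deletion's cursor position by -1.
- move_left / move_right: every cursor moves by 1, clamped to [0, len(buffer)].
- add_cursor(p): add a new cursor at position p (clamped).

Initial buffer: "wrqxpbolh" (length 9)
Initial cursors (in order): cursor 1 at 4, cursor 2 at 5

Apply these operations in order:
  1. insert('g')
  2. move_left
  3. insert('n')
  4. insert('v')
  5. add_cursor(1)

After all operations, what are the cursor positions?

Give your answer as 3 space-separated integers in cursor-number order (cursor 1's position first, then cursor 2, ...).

Answer: 6 10 1

Derivation:
After op 1 (insert('g')): buffer="wrqxgpgbolh" (len 11), cursors c1@5 c2@7, authorship ....1.2....
After op 2 (move_left): buffer="wrqxgpgbolh" (len 11), cursors c1@4 c2@6, authorship ....1.2....
After op 3 (insert('n')): buffer="wrqxngpngbolh" (len 13), cursors c1@5 c2@8, authorship ....11.22....
After op 4 (insert('v')): buffer="wrqxnvgpnvgbolh" (len 15), cursors c1@6 c2@10, authorship ....111.222....
After op 5 (add_cursor(1)): buffer="wrqxnvgpnvgbolh" (len 15), cursors c3@1 c1@6 c2@10, authorship ....111.222....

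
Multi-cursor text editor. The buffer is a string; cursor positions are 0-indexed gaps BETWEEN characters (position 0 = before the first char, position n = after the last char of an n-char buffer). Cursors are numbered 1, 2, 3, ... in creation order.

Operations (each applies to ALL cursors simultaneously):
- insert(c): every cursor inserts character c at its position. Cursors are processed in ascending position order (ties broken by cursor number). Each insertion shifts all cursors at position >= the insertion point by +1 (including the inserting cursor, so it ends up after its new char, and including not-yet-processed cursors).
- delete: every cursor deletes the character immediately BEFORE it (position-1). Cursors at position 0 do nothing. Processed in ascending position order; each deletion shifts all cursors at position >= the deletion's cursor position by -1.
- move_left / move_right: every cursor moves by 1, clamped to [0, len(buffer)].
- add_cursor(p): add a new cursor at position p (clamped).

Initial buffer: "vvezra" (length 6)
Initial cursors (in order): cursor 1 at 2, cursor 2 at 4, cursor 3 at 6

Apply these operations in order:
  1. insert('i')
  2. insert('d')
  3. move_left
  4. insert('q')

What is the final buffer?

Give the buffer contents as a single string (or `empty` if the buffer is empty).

Answer: vviqdeziqdraiqd

Derivation:
After op 1 (insert('i')): buffer="vviezirai" (len 9), cursors c1@3 c2@6 c3@9, authorship ..1..2..3
After op 2 (insert('d')): buffer="vvidezidraid" (len 12), cursors c1@4 c2@8 c3@12, authorship ..11..22..33
After op 3 (move_left): buffer="vvidezidraid" (len 12), cursors c1@3 c2@7 c3@11, authorship ..11..22..33
After op 4 (insert('q')): buffer="vviqdeziqdraiqd" (len 15), cursors c1@4 c2@9 c3@14, authorship ..111..222..333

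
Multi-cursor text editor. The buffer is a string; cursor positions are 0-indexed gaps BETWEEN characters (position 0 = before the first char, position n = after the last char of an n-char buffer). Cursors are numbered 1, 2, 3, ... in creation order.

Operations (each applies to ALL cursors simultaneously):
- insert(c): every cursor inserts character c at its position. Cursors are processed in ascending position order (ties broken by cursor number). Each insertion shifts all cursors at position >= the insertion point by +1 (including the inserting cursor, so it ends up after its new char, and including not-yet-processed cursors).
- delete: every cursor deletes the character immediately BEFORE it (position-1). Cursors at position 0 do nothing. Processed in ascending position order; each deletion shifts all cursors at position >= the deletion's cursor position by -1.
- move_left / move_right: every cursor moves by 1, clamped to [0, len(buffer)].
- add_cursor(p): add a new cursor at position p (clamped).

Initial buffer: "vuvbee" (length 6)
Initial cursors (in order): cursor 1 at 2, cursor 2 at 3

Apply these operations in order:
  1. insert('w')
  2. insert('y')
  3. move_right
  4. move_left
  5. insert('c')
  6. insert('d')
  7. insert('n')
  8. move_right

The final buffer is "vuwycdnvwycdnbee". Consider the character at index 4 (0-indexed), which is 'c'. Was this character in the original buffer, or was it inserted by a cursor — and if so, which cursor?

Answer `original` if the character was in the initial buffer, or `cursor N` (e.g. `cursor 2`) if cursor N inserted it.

After op 1 (insert('w')): buffer="vuwvwbee" (len 8), cursors c1@3 c2@5, authorship ..1.2...
After op 2 (insert('y')): buffer="vuwyvwybee" (len 10), cursors c1@4 c2@7, authorship ..11.22...
After op 3 (move_right): buffer="vuwyvwybee" (len 10), cursors c1@5 c2@8, authorship ..11.22...
After op 4 (move_left): buffer="vuwyvwybee" (len 10), cursors c1@4 c2@7, authorship ..11.22...
After op 5 (insert('c')): buffer="vuwycvwycbee" (len 12), cursors c1@5 c2@9, authorship ..111.222...
After op 6 (insert('d')): buffer="vuwycdvwycdbee" (len 14), cursors c1@6 c2@11, authorship ..1111.2222...
After op 7 (insert('n')): buffer="vuwycdnvwycdnbee" (len 16), cursors c1@7 c2@13, authorship ..11111.22222...
After op 8 (move_right): buffer="vuwycdnvwycdnbee" (len 16), cursors c1@8 c2@14, authorship ..11111.22222...
Authorship (.=original, N=cursor N): . . 1 1 1 1 1 . 2 2 2 2 2 . . .
Index 4: author = 1

Answer: cursor 1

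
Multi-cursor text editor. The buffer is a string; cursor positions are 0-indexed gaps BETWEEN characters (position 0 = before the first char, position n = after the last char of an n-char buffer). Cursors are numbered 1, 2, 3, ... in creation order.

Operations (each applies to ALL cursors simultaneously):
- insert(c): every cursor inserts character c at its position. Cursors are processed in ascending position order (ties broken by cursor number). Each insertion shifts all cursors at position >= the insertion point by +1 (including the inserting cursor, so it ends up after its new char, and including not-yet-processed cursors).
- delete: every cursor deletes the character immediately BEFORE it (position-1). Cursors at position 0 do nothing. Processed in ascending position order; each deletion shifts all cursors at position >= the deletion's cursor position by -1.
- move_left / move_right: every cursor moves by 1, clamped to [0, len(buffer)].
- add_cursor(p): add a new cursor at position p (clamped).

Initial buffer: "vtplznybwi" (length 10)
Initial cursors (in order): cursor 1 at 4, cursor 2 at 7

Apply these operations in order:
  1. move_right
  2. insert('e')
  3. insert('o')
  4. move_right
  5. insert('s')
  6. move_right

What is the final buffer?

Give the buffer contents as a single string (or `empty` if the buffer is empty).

After op 1 (move_right): buffer="vtplznybwi" (len 10), cursors c1@5 c2@8, authorship ..........
After op 2 (insert('e')): buffer="vtplzenybewi" (len 12), cursors c1@6 c2@10, authorship .....1...2..
After op 3 (insert('o')): buffer="vtplzeonybeowi" (len 14), cursors c1@7 c2@12, authorship .....11...22..
After op 4 (move_right): buffer="vtplzeonybeowi" (len 14), cursors c1@8 c2@13, authorship .....11...22..
After op 5 (insert('s')): buffer="vtplzeonsybeowsi" (len 16), cursors c1@9 c2@15, authorship .....11.1..22.2.
After op 6 (move_right): buffer="vtplzeonsybeowsi" (len 16), cursors c1@10 c2@16, authorship .....11.1..22.2.

Answer: vtplzeonsybeowsi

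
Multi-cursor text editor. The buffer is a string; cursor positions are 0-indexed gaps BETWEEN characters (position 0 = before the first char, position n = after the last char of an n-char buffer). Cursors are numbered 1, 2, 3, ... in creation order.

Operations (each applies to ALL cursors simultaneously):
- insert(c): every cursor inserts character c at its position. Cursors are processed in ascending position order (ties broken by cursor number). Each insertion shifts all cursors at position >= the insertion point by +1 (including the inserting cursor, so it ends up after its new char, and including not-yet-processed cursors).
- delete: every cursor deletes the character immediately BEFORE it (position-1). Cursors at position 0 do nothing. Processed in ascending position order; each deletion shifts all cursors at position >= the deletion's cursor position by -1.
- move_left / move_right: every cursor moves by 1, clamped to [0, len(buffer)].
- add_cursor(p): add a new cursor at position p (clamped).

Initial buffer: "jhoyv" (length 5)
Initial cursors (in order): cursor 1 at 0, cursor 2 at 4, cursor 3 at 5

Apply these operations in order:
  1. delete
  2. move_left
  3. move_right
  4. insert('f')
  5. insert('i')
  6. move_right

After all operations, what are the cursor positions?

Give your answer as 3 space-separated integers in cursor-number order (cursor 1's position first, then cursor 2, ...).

After op 1 (delete): buffer="jho" (len 3), cursors c1@0 c2@3 c3@3, authorship ...
After op 2 (move_left): buffer="jho" (len 3), cursors c1@0 c2@2 c3@2, authorship ...
After op 3 (move_right): buffer="jho" (len 3), cursors c1@1 c2@3 c3@3, authorship ...
After op 4 (insert('f')): buffer="jfhoff" (len 6), cursors c1@2 c2@6 c3@6, authorship .1..23
After op 5 (insert('i')): buffer="jfihoffii" (len 9), cursors c1@3 c2@9 c3@9, authorship .11..2323
After op 6 (move_right): buffer="jfihoffii" (len 9), cursors c1@4 c2@9 c3@9, authorship .11..2323

Answer: 4 9 9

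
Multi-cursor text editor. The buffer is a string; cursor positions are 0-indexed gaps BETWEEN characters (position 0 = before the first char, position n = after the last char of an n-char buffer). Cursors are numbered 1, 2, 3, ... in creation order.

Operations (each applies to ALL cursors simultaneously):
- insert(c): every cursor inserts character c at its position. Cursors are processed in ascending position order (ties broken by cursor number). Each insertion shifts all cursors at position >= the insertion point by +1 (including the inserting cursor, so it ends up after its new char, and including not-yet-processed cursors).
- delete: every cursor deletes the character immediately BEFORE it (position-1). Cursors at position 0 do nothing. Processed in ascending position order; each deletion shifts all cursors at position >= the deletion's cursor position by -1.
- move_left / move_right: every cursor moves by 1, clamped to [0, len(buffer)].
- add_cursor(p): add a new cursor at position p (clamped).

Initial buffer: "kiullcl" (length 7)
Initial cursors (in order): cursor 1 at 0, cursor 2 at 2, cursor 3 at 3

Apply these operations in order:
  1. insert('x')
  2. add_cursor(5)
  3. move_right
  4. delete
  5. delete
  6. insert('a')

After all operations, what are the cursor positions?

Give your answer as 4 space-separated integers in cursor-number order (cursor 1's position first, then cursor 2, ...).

After op 1 (insert('x')): buffer="xkixuxllcl" (len 10), cursors c1@1 c2@4 c3@6, authorship 1..2.3....
After op 2 (add_cursor(5)): buffer="xkixuxllcl" (len 10), cursors c1@1 c2@4 c4@5 c3@6, authorship 1..2.3....
After op 3 (move_right): buffer="xkixuxllcl" (len 10), cursors c1@2 c2@5 c4@6 c3@7, authorship 1..2.3....
After op 4 (delete): buffer="xixlcl" (len 6), cursors c1@1 c2@3 c3@3 c4@3, authorship 1.2...
After op 5 (delete): buffer="lcl" (len 3), cursors c1@0 c2@0 c3@0 c4@0, authorship ...
After op 6 (insert('a')): buffer="aaaalcl" (len 7), cursors c1@4 c2@4 c3@4 c4@4, authorship 1234...

Answer: 4 4 4 4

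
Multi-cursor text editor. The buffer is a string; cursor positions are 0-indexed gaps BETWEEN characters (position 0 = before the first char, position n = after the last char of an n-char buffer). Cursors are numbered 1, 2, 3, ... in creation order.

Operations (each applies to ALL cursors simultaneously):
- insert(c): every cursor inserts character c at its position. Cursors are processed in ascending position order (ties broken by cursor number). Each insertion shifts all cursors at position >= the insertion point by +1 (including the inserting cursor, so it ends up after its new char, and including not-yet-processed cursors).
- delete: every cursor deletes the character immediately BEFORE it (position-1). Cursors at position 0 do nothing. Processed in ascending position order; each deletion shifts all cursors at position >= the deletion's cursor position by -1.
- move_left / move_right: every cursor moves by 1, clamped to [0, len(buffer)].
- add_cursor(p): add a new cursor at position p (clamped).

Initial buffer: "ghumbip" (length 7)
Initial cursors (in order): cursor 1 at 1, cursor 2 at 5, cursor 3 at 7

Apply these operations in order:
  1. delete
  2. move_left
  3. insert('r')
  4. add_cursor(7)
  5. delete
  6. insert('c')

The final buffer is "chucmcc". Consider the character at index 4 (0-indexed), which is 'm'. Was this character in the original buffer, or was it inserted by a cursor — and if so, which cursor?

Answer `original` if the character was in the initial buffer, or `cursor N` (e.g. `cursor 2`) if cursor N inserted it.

After op 1 (delete): buffer="humi" (len 4), cursors c1@0 c2@3 c3@4, authorship ....
After op 2 (move_left): buffer="humi" (len 4), cursors c1@0 c2@2 c3@3, authorship ....
After op 3 (insert('r')): buffer="rhurmri" (len 7), cursors c1@1 c2@4 c3@6, authorship 1..2.3.
After op 4 (add_cursor(7)): buffer="rhurmri" (len 7), cursors c1@1 c2@4 c3@6 c4@7, authorship 1..2.3.
After op 5 (delete): buffer="hum" (len 3), cursors c1@0 c2@2 c3@3 c4@3, authorship ...
After op 6 (insert('c')): buffer="chucmcc" (len 7), cursors c1@1 c2@4 c3@7 c4@7, authorship 1..2.34
Authorship (.=original, N=cursor N): 1 . . 2 . 3 4
Index 4: author = original

Answer: original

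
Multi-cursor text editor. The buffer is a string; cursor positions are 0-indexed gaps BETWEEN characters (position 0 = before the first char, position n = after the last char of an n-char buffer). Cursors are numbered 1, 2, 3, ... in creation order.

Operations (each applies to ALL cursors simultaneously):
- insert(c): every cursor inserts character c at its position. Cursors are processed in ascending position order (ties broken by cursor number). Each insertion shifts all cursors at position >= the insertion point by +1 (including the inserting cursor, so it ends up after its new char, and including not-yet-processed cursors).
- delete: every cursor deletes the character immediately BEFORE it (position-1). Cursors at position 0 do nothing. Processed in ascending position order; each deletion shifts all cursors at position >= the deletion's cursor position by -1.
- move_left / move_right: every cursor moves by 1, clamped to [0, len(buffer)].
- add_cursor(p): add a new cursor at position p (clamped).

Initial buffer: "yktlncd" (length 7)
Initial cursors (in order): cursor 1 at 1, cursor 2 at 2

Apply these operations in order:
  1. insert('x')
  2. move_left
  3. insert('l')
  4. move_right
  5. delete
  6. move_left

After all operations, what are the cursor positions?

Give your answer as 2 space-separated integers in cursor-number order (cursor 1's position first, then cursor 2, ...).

After op 1 (insert('x')): buffer="yxkxtlncd" (len 9), cursors c1@2 c2@4, authorship .1.2.....
After op 2 (move_left): buffer="yxkxtlncd" (len 9), cursors c1@1 c2@3, authorship .1.2.....
After op 3 (insert('l')): buffer="ylxklxtlncd" (len 11), cursors c1@2 c2@5, authorship .11.22.....
After op 4 (move_right): buffer="ylxklxtlncd" (len 11), cursors c1@3 c2@6, authorship .11.22.....
After op 5 (delete): buffer="ylkltlncd" (len 9), cursors c1@2 c2@4, authorship .1.2.....
After op 6 (move_left): buffer="ylkltlncd" (len 9), cursors c1@1 c2@3, authorship .1.2.....

Answer: 1 3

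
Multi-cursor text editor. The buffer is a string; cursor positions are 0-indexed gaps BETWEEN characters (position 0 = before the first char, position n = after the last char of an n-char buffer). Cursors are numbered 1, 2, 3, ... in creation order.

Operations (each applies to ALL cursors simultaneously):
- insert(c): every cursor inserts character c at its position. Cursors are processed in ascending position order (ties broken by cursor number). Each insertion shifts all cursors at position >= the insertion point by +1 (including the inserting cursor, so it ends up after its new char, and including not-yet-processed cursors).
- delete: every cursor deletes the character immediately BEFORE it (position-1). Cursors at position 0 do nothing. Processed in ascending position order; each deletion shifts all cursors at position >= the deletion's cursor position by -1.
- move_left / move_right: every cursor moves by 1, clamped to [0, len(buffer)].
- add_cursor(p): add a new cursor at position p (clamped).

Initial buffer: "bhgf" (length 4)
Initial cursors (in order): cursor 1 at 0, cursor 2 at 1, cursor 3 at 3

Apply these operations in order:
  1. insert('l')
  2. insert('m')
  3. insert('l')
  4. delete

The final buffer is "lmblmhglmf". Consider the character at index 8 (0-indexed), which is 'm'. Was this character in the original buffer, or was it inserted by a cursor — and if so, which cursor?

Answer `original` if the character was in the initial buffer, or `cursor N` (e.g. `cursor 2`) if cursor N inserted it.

Answer: cursor 3

Derivation:
After op 1 (insert('l')): buffer="lblhglf" (len 7), cursors c1@1 c2@3 c3@6, authorship 1.2..3.
After op 2 (insert('m')): buffer="lmblmhglmf" (len 10), cursors c1@2 c2@5 c3@9, authorship 11.22..33.
After op 3 (insert('l')): buffer="lmlblmlhglmlf" (len 13), cursors c1@3 c2@7 c3@12, authorship 111.222..333.
After op 4 (delete): buffer="lmblmhglmf" (len 10), cursors c1@2 c2@5 c3@9, authorship 11.22..33.
Authorship (.=original, N=cursor N): 1 1 . 2 2 . . 3 3 .
Index 8: author = 3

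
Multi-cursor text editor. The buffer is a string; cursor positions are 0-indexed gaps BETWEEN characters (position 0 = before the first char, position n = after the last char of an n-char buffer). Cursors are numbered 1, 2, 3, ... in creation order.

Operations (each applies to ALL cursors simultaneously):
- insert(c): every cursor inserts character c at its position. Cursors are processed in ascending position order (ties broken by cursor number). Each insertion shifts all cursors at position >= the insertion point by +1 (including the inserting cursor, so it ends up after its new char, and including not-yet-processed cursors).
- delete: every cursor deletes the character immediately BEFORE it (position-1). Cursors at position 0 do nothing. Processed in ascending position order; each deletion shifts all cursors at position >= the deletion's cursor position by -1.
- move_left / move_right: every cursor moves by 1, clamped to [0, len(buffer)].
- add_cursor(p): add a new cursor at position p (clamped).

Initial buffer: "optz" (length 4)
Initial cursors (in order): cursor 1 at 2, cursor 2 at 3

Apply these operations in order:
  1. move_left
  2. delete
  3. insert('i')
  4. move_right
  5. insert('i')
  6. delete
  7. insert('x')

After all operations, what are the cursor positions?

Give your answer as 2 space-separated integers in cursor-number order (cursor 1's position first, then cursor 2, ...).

Answer: 5 5

Derivation:
After op 1 (move_left): buffer="optz" (len 4), cursors c1@1 c2@2, authorship ....
After op 2 (delete): buffer="tz" (len 2), cursors c1@0 c2@0, authorship ..
After op 3 (insert('i')): buffer="iitz" (len 4), cursors c1@2 c2@2, authorship 12..
After op 4 (move_right): buffer="iitz" (len 4), cursors c1@3 c2@3, authorship 12..
After op 5 (insert('i')): buffer="iitiiz" (len 6), cursors c1@5 c2@5, authorship 12.12.
After op 6 (delete): buffer="iitz" (len 4), cursors c1@3 c2@3, authorship 12..
After op 7 (insert('x')): buffer="iitxxz" (len 6), cursors c1@5 c2@5, authorship 12.12.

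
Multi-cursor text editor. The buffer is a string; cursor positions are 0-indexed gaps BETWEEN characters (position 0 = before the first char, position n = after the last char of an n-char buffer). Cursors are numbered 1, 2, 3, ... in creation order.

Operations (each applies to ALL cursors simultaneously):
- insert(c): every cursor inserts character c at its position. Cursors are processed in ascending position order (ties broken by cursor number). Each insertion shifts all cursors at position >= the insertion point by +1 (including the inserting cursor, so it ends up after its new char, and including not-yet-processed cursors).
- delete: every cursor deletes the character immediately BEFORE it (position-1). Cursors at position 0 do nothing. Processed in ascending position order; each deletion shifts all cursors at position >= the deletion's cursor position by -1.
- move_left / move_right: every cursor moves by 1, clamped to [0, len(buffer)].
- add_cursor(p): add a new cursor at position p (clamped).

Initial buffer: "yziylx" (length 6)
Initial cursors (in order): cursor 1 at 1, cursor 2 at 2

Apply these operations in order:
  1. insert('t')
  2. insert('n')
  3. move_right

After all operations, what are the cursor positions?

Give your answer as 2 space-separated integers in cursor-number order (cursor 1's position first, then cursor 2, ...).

Answer: 4 7

Derivation:
After op 1 (insert('t')): buffer="ytztiylx" (len 8), cursors c1@2 c2@4, authorship .1.2....
After op 2 (insert('n')): buffer="ytnztniylx" (len 10), cursors c1@3 c2@6, authorship .11.22....
After op 3 (move_right): buffer="ytnztniylx" (len 10), cursors c1@4 c2@7, authorship .11.22....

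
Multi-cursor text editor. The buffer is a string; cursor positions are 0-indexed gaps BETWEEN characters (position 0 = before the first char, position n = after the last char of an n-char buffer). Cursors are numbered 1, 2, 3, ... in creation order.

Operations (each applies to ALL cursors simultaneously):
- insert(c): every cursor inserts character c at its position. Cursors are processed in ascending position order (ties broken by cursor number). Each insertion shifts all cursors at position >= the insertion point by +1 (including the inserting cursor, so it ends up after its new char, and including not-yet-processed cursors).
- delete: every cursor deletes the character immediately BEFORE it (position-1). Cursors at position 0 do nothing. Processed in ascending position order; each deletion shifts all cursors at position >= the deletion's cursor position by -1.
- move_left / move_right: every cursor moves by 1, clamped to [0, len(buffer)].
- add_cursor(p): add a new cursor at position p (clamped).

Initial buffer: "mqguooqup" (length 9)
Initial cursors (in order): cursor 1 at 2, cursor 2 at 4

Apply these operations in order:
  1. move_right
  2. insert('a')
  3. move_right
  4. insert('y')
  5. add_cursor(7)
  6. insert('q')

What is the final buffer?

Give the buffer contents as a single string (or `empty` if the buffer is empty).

Answer: mqgauyqoqaoyqqup

Derivation:
After op 1 (move_right): buffer="mqguooqup" (len 9), cursors c1@3 c2@5, authorship .........
After op 2 (insert('a')): buffer="mqgauoaoqup" (len 11), cursors c1@4 c2@7, authorship ...1..2....
After op 3 (move_right): buffer="mqgauoaoqup" (len 11), cursors c1@5 c2@8, authorship ...1..2....
After op 4 (insert('y')): buffer="mqgauyoaoyqup" (len 13), cursors c1@6 c2@10, authorship ...1.1.2.2...
After op 5 (add_cursor(7)): buffer="mqgauyoaoyqup" (len 13), cursors c1@6 c3@7 c2@10, authorship ...1.1.2.2...
After op 6 (insert('q')): buffer="mqgauyqoqaoyqqup" (len 16), cursors c1@7 c3@9 c2@13, authorship ...1.11.32.22...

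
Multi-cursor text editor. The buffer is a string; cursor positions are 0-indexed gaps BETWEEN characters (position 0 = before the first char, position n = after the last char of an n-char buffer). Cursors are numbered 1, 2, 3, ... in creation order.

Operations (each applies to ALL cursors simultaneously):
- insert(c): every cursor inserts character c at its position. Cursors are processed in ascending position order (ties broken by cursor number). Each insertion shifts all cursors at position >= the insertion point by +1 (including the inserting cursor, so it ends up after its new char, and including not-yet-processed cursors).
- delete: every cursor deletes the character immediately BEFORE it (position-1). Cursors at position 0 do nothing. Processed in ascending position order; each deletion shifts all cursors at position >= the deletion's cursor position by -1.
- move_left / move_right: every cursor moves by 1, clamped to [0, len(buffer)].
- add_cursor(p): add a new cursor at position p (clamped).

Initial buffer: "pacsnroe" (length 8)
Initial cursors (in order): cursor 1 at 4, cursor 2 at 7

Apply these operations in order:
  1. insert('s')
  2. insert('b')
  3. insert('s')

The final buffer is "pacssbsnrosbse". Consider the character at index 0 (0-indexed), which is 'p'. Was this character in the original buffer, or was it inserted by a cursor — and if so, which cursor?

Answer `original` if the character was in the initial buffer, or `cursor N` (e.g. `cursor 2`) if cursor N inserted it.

After op 1 (insert('s')): buffer="pacssnrose" (len 10), cursors c1@5 c2@9, authorship ....1...2.
After op 2 (insert('b')): buffer="pacssbnrosbe" (len 12), cursors c1@6 c2@11, authorship ....11...22.
After op 3 (insert('s')): buffer="pacssbsnrosbse" (len 14), cursors c1@7 c2@13, authorship ....111...222.
Authorship (.=original, N=cursor N): . . . . 1 1 1 . . . 2 2 2 .
Index 0: author = original

Answer: original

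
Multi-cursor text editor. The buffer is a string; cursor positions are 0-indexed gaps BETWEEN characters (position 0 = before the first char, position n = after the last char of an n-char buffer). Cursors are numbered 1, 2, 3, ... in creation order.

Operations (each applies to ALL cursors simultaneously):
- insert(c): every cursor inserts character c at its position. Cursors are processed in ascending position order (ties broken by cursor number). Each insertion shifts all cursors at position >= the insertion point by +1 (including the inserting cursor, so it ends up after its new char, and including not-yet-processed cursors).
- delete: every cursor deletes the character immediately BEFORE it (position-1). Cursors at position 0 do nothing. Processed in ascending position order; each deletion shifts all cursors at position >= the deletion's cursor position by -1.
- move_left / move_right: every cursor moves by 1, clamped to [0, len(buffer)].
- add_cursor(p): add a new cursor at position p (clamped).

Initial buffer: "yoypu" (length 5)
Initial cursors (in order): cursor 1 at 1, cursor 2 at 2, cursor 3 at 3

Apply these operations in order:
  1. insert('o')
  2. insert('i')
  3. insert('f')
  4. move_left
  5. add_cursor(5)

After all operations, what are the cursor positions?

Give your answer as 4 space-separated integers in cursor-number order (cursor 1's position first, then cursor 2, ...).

Answer: 3 7 11 5

Derivation:
After op 1 (insert('o')): buffer="yoooyopu" (len 8), cursors c1@2 c2@4 c3@6, authorship .1.2.3..
After op 2 (insert('i')): buffer="yoiooiyoipu" (len 11), cursors c1@3 c2@6 c3@9, authorship .11.22.33..
After op 3 (insert('f')): buffer="yoifooifyoifpu" (len 14), cursors c1@4 c2@8 c3@12, authorship .111.222.333..
After op 4 (move_left): buffer="yoifooifyoifpu" (len 14), cursors c1@3 c2@7 c3@11, authorship .111.222.333..
After op 5 (add_cursor(5)): buffer="yoifooifyoifpu" (len 14), cursors c1@3 c4@5 c2@7 c3@11, authorship .111.222.333..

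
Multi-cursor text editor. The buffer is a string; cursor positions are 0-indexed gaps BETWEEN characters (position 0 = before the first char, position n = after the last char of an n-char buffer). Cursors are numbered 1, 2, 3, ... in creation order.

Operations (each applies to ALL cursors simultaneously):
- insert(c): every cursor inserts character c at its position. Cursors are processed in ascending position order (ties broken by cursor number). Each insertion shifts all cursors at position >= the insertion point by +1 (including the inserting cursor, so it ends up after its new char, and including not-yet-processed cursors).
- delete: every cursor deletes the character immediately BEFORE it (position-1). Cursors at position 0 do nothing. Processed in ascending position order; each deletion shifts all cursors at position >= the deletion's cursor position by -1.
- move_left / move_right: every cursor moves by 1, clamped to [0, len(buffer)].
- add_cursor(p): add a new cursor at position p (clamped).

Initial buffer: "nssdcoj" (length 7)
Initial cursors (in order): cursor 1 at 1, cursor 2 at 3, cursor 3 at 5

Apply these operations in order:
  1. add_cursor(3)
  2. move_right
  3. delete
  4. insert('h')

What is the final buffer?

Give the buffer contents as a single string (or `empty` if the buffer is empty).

After op 1 (add_cursor(3)): buffer="nssdcoj" (len 7), cursors c1@1 c2@3 c4@3 c3@5, authorship .......
After op 2 (move_right): buffer="nssdcoj" (len 7), cursors c1@2 c2@4 c4@4 c3@6, authorship .......
After op 3 (delete): buffer="ncj" (len 3), cursors c1@1 c2@1 c4@1 c3@2, authorship ...
After op 4 (insert('h')): buffer="nhhhchj" (len 7), cursors c1@4 c2@4 c4@4 c3@6, authorship .124.3.

Answer: nhhhchj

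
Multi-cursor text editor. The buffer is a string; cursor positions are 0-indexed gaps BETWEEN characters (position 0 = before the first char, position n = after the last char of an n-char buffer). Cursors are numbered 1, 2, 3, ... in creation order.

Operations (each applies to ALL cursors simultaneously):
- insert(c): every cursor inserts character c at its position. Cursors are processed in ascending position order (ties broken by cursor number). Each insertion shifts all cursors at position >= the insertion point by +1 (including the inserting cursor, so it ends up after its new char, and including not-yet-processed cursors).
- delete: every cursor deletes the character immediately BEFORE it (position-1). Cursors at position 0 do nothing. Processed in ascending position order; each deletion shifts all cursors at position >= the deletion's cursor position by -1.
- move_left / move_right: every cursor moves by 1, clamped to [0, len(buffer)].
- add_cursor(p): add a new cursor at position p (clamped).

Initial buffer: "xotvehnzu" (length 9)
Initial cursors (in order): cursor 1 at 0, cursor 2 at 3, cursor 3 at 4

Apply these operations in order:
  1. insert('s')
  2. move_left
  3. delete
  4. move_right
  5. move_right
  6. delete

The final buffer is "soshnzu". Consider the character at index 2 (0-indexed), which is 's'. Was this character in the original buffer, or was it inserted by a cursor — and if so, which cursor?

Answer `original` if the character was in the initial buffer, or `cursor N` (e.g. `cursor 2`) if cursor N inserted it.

After op 1 (insert('s')): buffer="sxotsvsehnzu" (len 12), cursors c1@1 c2@5 c3@7, authorship 1...2.3.....
After op 2 (move_left): buffer="sxotsvsehnzu" (len 12), cursors c1@0 c2@4 c3@6, authorship 1...2.3.....
After op 3 (delete): buffer="sxossehnzu" (len 10), cursors c1@0 c2@3 c3@4, authorship 1..23.....
After op 4 (move_right): buffer="sxossehnzu" (len 10), cursors c1@1 c2@4 c3@5, authorship 1..23.....
After op 5 (move_right): buffer="sxossehnzu" (len 10), cursors c1@2 c2@5 c3@6, authorship 1..23.....
After op 6 (delete): buffer="soshnzu" (len 7), cursors c1@1 c2@3 c3@3, authorship 1.2....
Authorship (.=original, N=cursor N): 1 . 2 . . . .
Index 2: author = 2

Answer: cursor 2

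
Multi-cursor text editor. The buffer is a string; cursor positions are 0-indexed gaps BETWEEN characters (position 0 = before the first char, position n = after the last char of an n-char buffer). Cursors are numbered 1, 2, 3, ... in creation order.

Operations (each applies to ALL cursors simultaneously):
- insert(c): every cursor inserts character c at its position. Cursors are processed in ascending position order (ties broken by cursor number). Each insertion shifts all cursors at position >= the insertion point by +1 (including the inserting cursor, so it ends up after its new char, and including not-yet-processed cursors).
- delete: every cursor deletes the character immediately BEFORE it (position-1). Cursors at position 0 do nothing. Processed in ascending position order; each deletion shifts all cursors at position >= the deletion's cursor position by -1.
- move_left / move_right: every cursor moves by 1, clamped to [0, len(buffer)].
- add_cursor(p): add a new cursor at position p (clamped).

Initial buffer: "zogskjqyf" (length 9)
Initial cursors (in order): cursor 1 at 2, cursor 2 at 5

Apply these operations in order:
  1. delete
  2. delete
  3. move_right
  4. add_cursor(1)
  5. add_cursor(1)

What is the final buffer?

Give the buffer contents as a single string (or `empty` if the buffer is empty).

After op 1 (delete): buffer="zgsjqyf" (len 7), cursors c1@1 c2@3, authorship .......
After op 2 (delete): buffer="gjqyf" (len 5), cursors c1@0 c2@1, authorship .....
After op 3 (move_right): buffer="gjqyf" (len 5), cursors c1@1 c2@2, authorship .....
After op 4 (add_cursor(1)): buffer="gjqyf" (len 5), cursors c1@1 c3@1 c2@2, authorship .....
After op 5 (add_cursor(1)): buffer="gjqyf" (len 5), cursors c1@1 c3@1 c4@1 c2@2, authorship .....

Answer: gjqyf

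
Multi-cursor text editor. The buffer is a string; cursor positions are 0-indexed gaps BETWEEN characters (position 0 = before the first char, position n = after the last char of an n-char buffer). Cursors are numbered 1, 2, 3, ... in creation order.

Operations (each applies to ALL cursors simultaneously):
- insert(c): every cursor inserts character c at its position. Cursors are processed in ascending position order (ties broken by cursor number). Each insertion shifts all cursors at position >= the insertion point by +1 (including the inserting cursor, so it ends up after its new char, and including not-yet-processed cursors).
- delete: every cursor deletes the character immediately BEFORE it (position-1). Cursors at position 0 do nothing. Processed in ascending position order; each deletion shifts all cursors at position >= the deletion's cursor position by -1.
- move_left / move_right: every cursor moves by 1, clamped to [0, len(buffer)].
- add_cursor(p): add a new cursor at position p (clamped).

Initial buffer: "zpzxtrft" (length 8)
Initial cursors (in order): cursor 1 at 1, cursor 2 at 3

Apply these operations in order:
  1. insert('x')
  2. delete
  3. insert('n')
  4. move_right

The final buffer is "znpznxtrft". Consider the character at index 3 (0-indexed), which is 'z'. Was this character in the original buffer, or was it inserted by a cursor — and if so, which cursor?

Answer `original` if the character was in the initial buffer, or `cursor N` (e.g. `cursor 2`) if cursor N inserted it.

Answer: original

Derivation:
After op 1 (insert('x')): buffer="zxpzxxtrft" (len 10), cursors c1@2 c2@5, authorship .1..2.....
After op 2 (delete): buffer="zpzxtrft" (len 8), cursors c1@1 c2@3, authorship ........
After op 3 (insert('n')): buffer="znpznxtrft" (len 10), cursors c1@2 c2@5, authorship .1..2.....
After op 4 (move_right): buffer="znpznxtrft" (len 10), cursors c1@3 c2@6, authorship .1..2.....
Authorship (.=original, N=cursor N): . 1 . . 2 . . . . .
Index 3: author = original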